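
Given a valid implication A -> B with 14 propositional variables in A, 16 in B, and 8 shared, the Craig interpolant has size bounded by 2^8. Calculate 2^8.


Shared atoms = 8
Craig interpolant size bound = 2^8
= 256

256


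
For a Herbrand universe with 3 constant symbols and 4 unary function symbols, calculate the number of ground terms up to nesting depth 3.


Herbrand terms by depth:
Depth 0: 3 constants
Depth 1: 12 new terms (running total: 15)
Depth 2: 48 new terms (running total: 63)
Depth 3: 192 new terms (running total: 255)
Total distinct ground terms = 255

255


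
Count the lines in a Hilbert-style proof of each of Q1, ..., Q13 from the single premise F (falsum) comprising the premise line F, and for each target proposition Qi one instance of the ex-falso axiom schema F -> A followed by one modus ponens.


Ex falso, line by line:
- 1 premise line (F)
- 13 targets, each needing 1 axiom instance (F -> Qi) + 1 MP = 2 lines: 2 * 13 = 26
Total = 1 + 26 = 27 lines.

27


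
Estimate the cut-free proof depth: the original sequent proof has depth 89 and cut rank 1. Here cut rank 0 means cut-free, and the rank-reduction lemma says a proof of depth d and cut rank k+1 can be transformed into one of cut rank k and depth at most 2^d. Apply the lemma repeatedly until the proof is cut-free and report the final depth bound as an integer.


Each rank reduction sends depth d to at most 2^d; cut rank r needs r reductions.
2_0(89) = 89
2_1(89) = 2^89 = 618970019642690137449562112
Cut-free depth bound = 618970019642690137449562112

618970019642690137449562112


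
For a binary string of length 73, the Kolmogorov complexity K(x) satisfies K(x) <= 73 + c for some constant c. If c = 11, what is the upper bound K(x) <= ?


K(x) <= |x| + c = 73 + 11 = 84

84


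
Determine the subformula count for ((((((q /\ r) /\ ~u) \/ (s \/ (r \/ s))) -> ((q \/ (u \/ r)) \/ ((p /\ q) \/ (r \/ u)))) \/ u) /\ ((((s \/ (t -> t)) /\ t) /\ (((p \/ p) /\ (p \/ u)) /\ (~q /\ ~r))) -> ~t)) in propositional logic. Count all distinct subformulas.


Formula: ((((((q /\ r) /\ ~u) \/ (s \/ (r \/ s))) -> ((q \/ (u \/ r)) \/ ((p /\ q) \/ (r \/ u)))) \/ u) /\ ((((s \/ (t -> t)) /\ t) /\ (((p \/ p) /\ (p \/ u)) /\ (~q /\ ~r))) -> ~t))
Subformulas found:
  1. r
  2. p
  3. q
  4. u
  5. s
  6. t
  7. ~t
  8. ~u
  9. ~r
  10. ~q
  11. (r \/ s)
  12. (p /\ q)
  13. (p \/ p)
  14. (t -> t)
  15. (q /\ r)
  16. (r \/ u)
  17. (p \/ u)
  18. (u \/ r)
  19. (~q /\ ~r)
  20. (q \/ (u \/ r))
  21. (s \/ (r \/ s))
  22. (s \/ (t -> t))
  23. ((q /\ r) /\ ~u)
  24. ((s \/ (t -> t)) /\ t)
  25. ((p \/ p) /\ (p \/ u))
  26. ((p /\ q) \/ (r \/ u))
  27. (((q /\ r) /\ ~u) \/ (s \/ (r \/ s)))
  28. (((p \/ p) /\ (p \/ u)) /\ (~q /\ ~r))
  29. ((q \/ (u \/ r)) \/ ((p /\ q) \/ (r \/ u)))
  30. (((s \/ (t -> t)) /\ t) /\ (((p \/ p) /\ (p \/ u)) /\ (~q /\ ~r)))
  31. ((((s \/ (t -> t)) /\ t) /\ (((p \/ p) /\ (p \/ u)) /\ (~q /\ ~r))) -> ~t)
  32. ((((q /\ r) /\ ~u) \/ (s \/ (r \/ s))) -> ((q \/ (u \/ r)) \/ ((p /\ q) \/ (r \/ u))))
  33. (((((q /\ r) /\ ~u) \/ (s \/ (r \/ s))) -> ((q \/ (u \/ r)) \/ ((p /\ q) \/ (r \/ u)))) \/ u)
  34. ((((((q /\ r) /\ ~u) \/ (s \/ (r \/ s))) -> ((q \/ (u \/ r)) \/ ((p /\ q) \/ (r \/ u)))) \/ u) /\ ((((s \/ (t -> t)) /\ t) /\ (((p \/ p) /\ (p \/ u)) /\ (~q /\ ~r))) -> ~t))
Total distinct subformulas = 34

34


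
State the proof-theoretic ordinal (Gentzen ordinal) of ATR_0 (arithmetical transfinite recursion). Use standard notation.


The proof-theoretic ordinal of ATR_0 (arithmetical transfinite recursion) is a standard result in ordinal analysis.
This ordinal is the supremum of order types of primitive recursive well-orderings
that the theory can prove to be well-ordered.
For ATR_0 (arithmetical transfinite recursion), the proof-theoretic ordinal is Gamma_0.

Gamma_0


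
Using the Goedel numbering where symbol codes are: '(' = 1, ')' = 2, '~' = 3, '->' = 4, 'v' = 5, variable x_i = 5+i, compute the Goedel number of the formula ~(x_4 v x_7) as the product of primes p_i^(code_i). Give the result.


Formula: ~(x_4 v x_7)
Symbol codes: [3, 1, 9, 5, 12, 2]
Primes: [2, 3, 5, 7, 11, 13]
p_1^3 = 2^3 = 8
p_2^1 = 3^1 = 3
p_3^9 = 5^9 = 1953125
p_4^5 = 7^5 = 16807
p_5^12 = 11^12 = 3138428376721
p_6^2 = 13^2 = 169
Product = 417859622247933944203125000

417859622247933944203125000


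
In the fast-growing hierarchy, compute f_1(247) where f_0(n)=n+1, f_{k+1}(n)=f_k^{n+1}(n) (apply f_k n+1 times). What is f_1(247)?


f_1(247) = f_0^248(247)
f_0 adds 1 each time, applied 248 times.
f_1(247) = 247 + 248 = 495

495


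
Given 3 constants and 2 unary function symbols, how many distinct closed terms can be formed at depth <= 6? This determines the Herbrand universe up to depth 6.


Herbrand terms by depth:
Depth 0: 3 constants
Depth 1: 6 new terms (running total: 9)
Depth 2: 12 new terms (running total: 21)
Depth 3: 24 new terms (running total: 45)
Depth 4: 48 new terms (running total: 93)
Depth 5: 96 new terms (running total: 189)
Depth 6: 192 new terms (running total: 381)
Total distinct ground terms = 381

381


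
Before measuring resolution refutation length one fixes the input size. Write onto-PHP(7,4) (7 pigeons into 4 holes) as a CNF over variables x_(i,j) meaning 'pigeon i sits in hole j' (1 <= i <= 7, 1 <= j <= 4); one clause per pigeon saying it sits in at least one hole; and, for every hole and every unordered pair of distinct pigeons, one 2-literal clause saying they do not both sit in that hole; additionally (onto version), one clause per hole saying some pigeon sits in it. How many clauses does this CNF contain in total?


onto-PHP(7,4): 7 pigeons, 4 holes, 7*4 = 28 variables.
- pigeon clauses: one per pigeon -> 7 clauses
- hole clauses: 4 holes * C(7,2) = 4 * 21 -> 84 clauses
- onto clauses: one per hole -> 4 clauses
Total clauses = 7 + 84 + 4 = 95

95


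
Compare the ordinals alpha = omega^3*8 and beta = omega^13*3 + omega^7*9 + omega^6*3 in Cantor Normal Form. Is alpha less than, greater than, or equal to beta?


Compare term by term from highest exponent:
alpha = omega^3*8
beta = omega^13*3 + omega^7*9 + omega^6*3
Term 1: alpha has omega^3*8, beta has omega^13*3
Term 2: alpha has omega^0*0, beta has omega^7*9
Term 3: alpha has omega^0*0, beta has omega^6*3
Result: alpha < beta

alpha < beta


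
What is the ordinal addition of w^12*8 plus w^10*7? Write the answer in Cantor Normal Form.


Ordinal addition w^12*8 + w^10*7:
Leading exponent of alpha (12) > leading exponent of beta (10).
Since alpha's term has higher exponent than beta's leading term,
the sum is simply alpha followed by beta.
Result = w^12*8 + w^10*7

w^12*8 + w^10*7


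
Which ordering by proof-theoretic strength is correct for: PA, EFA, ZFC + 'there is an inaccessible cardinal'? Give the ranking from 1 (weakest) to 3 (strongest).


Ordering by consistency strength:
1. EFA
2. PA
3. ZFC + 'there is an inaccessible cardinal'


PA=2, EFA=1, ZFC + 'there is an inaccessible cardinal'=3


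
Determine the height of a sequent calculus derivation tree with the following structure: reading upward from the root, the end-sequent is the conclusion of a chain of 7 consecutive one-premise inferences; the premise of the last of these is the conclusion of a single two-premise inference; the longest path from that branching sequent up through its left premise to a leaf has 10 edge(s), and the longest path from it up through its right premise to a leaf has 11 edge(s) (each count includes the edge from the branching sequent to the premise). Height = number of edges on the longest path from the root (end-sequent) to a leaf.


Longest path through the left premise: 10 edges (measured from the branching sequent)
Longest path through the right premise: 11 edges
Height of the subtree rooted at the branching sequent: max(10, 11) = 11
The branching sequent sits 7 edges above the root (the chain of one-premise inferences), so height = 11 + 7 = 18

18


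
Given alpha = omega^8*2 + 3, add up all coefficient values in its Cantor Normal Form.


CNF: omega^8*2 + 3
Coefficients: 2 + 3 = 5

5


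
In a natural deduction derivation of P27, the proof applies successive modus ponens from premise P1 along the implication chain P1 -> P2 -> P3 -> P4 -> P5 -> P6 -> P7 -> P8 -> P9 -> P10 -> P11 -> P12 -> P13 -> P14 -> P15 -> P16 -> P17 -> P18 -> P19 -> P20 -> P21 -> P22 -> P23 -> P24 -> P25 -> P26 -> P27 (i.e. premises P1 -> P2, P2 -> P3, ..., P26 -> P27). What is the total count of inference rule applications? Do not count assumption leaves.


We have a chain: P1 -> P2 -> P3 -> P4 -> P5 -> P6 -> P7 -> P8 -> P9 -> P10 -> P11 -> P12 -> P13 -> P14 -> P15 -> P16 -> P17 -> P18 -> P19 -> P20 -> P21 -> P22 -> P23 -> P24 -> P25 -> P26 -> P27.
Each modus ponens application produces the next variable.
The chain has 27 propositions, so 27-1 = 26 modus ponens steps.
Total inference nodes = 26

26


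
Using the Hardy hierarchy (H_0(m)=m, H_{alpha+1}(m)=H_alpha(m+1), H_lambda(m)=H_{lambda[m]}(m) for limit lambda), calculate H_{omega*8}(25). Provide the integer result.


H_{omega*8}(25):
For the Hardy hierarchy, H_{omega*k}(n) = 2^k * n.
2^8 = 256.
256 * 25 = 6400

6400


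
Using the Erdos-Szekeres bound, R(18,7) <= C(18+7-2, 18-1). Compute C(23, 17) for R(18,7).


R(18,7) <= C(18+7-2, 18-1) = C(23, 17)
C(23, 17) = 23! / (17! * 6!)
= 100947

100947


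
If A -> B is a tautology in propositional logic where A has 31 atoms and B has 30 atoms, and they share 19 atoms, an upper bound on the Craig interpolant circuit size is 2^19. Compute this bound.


Shared atoms = 19
Craig interpolant size bound = 2^19
= 524288

524288


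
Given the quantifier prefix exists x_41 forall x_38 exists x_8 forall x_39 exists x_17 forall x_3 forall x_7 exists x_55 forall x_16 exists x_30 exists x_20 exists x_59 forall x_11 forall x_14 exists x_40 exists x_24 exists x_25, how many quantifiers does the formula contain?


Quantifier prefix has 17 quantifier symbols.
Quantifier depth = 17

17


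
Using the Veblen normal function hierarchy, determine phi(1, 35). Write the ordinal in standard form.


phi(1, 35):
phi(1, beta) = epsilon_beta (the beta-th epsilon number).
phi(1, 35) = epsilon_35

epsilon_35


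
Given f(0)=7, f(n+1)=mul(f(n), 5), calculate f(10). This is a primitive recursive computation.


f(0) = 7
f(1) = mul(f(0), 5) = mul(7, 5) = 35
f(2) = mul(f(1), 5) = mul(35, 5) = 175
f(3) = mul(f(2), 5) = mul(175, 5) = 875
f(4) = mul(f(3), 5) = mul(875, 5) = 4375
f(5) = mul(f(4), 5) = mul(4375, 5) = 21875
f(6) = mul(f(5), 5) = mul(21875, 5) = 109375
f(7) = mul(f(6), 5) = mul(109375, 5) = 546875
f(8) = mul(f(7), 5) = mul(546875, 5) = 2734375
f(9) = mul(f(8), 5) = mul(2734375, 5) = 13671875
f(10) = mul(f(9), 5) = mul(13671875, 5) = 68359375


68359375


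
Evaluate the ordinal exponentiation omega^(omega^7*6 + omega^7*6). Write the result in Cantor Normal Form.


omega^(omega^7*6 + omega^7*6):
Both terms of the exponent have the same exponent 7, so they merge: omega^7*6 + omega^7*6 = omega^7*(6+6) = omega^7*12.
omega raised to a CNF ordinal is a single CNF term: Result = omega^(omega^7*12)

omega^(omega^7*12)


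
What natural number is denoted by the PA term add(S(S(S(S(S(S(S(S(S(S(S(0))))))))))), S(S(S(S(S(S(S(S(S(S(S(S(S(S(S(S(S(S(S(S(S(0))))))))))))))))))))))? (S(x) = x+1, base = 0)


add(S^11(0), S^21(0)):
S^11(0) = 11
S^21(0) = 21
11 + 21 = 32

32


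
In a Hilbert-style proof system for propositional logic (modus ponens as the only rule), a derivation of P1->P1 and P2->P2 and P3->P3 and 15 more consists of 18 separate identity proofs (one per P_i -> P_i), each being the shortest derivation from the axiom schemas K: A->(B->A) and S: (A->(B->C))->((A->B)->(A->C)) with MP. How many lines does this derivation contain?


The shortest proof of A->A from K and S in the Hilbert calculus has exactly 5 lines:
(1) K instance A->((A->A)->A), (2) S instance, (3) MP on 1,2, (4) K instance A->(A->A), (5) MP on 3,4.
For 18 independent identities: 18 * 5 = 90 lines total.

90


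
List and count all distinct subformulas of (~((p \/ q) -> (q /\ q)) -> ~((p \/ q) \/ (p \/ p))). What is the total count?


Formula: (~((p \/ q) -> (q /\ q)) -> ~((p \/ q) \/ (p \/ p)))
Subformulas found:
  1. q
  2. p
  3. (p \/ p)
  4. (p \/ q)
  5. (q /\ q)
  6. ((p \/ q) \/ (p \/ p))
  7. ((p \/ q) -> (q /\ q))
  8. ~((p \/ q) -> (q /\ q))
  9. ~((p \/ q) \/ (p \/ p))
  10. (~((p \/ q) -> (q /\ q)) -> ~((p \/ q) \/ (p \/ p)))
Total distinct subformulas = 10

10


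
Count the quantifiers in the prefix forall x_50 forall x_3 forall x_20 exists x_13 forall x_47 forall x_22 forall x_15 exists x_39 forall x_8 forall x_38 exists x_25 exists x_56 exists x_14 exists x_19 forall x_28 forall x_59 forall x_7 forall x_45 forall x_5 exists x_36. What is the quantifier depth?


Quantifier prefix has 20 quantifier symbols.
Quantifier depth = 20

20


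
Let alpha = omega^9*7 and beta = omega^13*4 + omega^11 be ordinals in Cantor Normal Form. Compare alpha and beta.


Compare term by term from highest exponent:
alpha = omega^9*7
beta = omega^13*4 + omega^11
Term 1: alpha has omega^9*7, beta has omega^13*4
Term 2: alpha has omega^0*0, beta has omega^11*1
Result: alpha < beta

alpha < beta


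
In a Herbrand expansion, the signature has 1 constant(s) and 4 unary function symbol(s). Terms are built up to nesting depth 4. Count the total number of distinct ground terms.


Herbrand terms by depth:
Depth 0: 1 constants
Depth 1: 4 new terms (running total: 5)
Depth 2: 16 new terms (running total: 21)
Depth 3: 64 new terms (running total: 85)
Depth 4: 256 new terms (running total: 341)
Total distinct ground terms = 341

341


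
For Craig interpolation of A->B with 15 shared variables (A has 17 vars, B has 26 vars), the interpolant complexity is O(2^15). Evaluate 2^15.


Shared atoms = 15
Craig interpolant size bound = 2^15
= 32768

32768


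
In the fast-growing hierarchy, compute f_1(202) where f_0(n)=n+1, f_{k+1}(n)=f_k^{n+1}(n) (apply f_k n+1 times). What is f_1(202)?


f_1(202) = f_0^203(202)
f_0 adds 1 each time, applied 203 times.
f_1(202) = 202 + 203 = 405

405


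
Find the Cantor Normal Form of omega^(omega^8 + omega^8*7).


omega^(omega^8 + omega^8*7):
Both terms of the exponent have the same exponent 8, so they merge: omega^8 + omega^8*7 = omega^8*(1+7) = omega^8*8.
omega raised to a CNF ordinal is a single CNF term: Result = omega^(omega^8*8)

omega^(omega^8*8)


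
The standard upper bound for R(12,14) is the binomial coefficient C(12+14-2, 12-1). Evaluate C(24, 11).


R(12,14) <= C(12+14-2, 12-1) = C(24, 11)
C(24, 11) = 24! / (11! * 13!)
= 2496144

2496144


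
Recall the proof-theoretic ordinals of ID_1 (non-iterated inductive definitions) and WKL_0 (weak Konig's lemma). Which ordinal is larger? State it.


Proof-theoretic ordinal of ID_1 (non-iterated inductive definitions): psi_0(epsilon_{Omega+1})
Proof-theoretic ordinal of WKL_0 (weak Konig's lemma): omega^omega
Comparing: omega^omega < psi_0(epsilon_{Omega+1}).
The larger ordinal is psi_0(epsilon_{Omega+1}) (from ID_1 (non-iterated inductive definitions)).

psi_0(epsilon_{Omega+1})


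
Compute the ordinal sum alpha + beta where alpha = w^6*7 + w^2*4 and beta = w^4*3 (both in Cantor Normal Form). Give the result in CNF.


Ordinal addition (w^6*7 + w^2*4) + w^4*3:
alpha's leading term has exponent 6 > beta's exponent 4, so it survives.
alpha's tail term has exponent 2 < beta's exponent 4, so it is absorbed by beta.
In ordinal addition, any term followed by a strictly larger-exponent term is absorbed.
Result = w^6*7 + w^4*3

w^6*7 + w^4*3


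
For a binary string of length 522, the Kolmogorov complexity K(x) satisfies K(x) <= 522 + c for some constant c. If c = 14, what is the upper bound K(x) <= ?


K(x) <= |x| + c = 522 + 14 = 536

536


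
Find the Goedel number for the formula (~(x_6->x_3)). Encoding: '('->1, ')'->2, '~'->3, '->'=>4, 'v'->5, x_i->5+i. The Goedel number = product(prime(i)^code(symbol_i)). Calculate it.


Formula: (~(x_6->x_3))
Symbol codes: [1, 3, 1, 11, 4, 8, 2, 2]
Primes: [2, 3, 5, 7, 11, 13, 17, 19]
p_1^1 = 2^1 = 2
p_2^3 = 3^3 = 27
p_3^1 = 5^1 = 5
p_4^11 = 7^11 = 1977326743
p_5^4 = 11^4 = 14641
p_6^8 = 13^8 = 815730721
p_7^2 = 17^2 = 289
p_8^2 = 19^2 = 361
Product = 665219249689712559647386671090

665219249689712559647386671090


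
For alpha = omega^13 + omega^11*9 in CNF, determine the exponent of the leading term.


CNF: omega^13 + omega^11*9
The leading term is omega^13, which has exponent 13.

13


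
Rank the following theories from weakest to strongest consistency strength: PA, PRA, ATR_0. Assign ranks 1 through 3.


Ordering by consistency strength:
1. PRA
2. PA
3. ATR_0


PA=2, PRA=1, ATR_0=3


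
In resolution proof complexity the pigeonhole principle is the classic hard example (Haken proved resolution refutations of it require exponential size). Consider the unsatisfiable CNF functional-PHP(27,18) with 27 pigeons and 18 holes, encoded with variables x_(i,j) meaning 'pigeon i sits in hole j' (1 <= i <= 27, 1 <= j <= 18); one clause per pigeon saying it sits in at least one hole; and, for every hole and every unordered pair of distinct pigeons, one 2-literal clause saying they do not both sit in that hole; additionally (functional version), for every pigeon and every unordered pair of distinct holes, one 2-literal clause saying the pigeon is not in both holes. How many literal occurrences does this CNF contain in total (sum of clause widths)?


functional-PHP(27,18): 27 pigeons, 18 holes, 27*18 = 486 variables.
- pigeon clauses: one per pigeon -> 27 clauses of width 18 -> 486 literals
- hole clauses: 18 holes * C(27,2) = 18 * 351 -> 6318 clauses of width 2 -> 12636 literals
- functional clauses: 27 pigeons * C(18,2) = 27 * 153 -> 4131 clauses of width 2 -> 8262 literals
Total literal occurrences = 486 + 12636 + 8262 = 21384

21384


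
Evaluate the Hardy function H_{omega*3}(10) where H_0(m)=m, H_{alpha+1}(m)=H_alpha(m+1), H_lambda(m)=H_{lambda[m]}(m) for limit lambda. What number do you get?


H_{omega*3}(10):
For the Hardy hierarchy, H_{omega*k}(n) = 2^k * n.
2^3 = 8.
8 * 10 = 80

80


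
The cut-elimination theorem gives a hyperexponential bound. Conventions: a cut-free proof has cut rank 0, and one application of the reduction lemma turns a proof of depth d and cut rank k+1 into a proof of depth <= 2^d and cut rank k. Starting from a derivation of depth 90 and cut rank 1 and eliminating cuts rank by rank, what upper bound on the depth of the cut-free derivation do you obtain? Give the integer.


Each rank reduction sends depth d to at most 2^d; cut rank r needs r reductions.
2_0(90) = 90
2_1(90) = 2^90 = 1237940039285380274899124224
Cut-free depth bound = 1237940039285380274899124224

1237940039285380274899124224


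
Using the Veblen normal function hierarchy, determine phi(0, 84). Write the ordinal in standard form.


phi(0, 84):
phi(0, beta) = omega^beta by definition.
phi(0, 84) = omega^84

omega^84


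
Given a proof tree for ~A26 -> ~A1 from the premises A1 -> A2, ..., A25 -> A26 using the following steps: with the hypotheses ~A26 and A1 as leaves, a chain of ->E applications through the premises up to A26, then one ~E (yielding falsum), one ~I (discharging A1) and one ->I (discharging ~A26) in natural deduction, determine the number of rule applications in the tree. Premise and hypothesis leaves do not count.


From hypothesis A1, 25 ->E steps along the 25 premises yield A26.
~E with hypothesis ~A26 gives falsum (1 node); ~I discharging A1 gives ~A1 (1 node); ->I discharging ~A26 gives the goal (1 node).
Total = 25 + 3 = 28 inference nodes.

28


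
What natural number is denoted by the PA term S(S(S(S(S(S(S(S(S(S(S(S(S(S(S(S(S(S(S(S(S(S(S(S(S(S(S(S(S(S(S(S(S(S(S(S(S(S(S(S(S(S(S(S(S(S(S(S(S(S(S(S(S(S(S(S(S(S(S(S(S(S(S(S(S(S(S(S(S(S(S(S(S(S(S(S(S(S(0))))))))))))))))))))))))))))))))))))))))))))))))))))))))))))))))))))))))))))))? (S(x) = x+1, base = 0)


Counting successors applied to 0:
78 applications of S to 0 = 78

78


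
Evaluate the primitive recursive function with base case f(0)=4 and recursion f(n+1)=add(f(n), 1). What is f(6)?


f(0) = 4
f(1) = add(f(0), 1) = add(4, 1) = 5
f(2) = add(f(1), 1) = add(5, 1) = 6
f(3) = add(f(2), 1) = add(6, 1) = 7
f(4) = add(f(3), 1) = add(7, 1) = 8
f(5) = add(f(4), 1) = add(8, 1) = 9
f(6) = add(f(5), 1) = add(9, 1) = 10


10


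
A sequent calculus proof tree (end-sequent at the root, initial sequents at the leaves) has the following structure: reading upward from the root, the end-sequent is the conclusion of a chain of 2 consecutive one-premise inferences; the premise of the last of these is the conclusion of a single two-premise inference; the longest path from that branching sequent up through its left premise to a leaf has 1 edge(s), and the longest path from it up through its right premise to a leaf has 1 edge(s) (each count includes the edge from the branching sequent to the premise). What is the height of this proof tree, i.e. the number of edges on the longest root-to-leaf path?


Longest path through the left premise: 1 edges (measured from the branching sequent)
Longest path through the right premise: 1 edges
Height of the subtree rooted at the branching sequent: max(1, 1) = 1
The branching sequent sits 2 edges above the root (the chain of one-premise inferences), so height = 1 + 2 = 3

3


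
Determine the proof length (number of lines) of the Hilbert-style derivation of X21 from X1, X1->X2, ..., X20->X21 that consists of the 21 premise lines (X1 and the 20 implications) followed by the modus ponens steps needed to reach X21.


We have 21 premise lines: X1 and 20 implications.
Each implication is detached once by MP, giving 20 MP lines.
21 premise lines + 20 MP lines = 41 total lines.

41


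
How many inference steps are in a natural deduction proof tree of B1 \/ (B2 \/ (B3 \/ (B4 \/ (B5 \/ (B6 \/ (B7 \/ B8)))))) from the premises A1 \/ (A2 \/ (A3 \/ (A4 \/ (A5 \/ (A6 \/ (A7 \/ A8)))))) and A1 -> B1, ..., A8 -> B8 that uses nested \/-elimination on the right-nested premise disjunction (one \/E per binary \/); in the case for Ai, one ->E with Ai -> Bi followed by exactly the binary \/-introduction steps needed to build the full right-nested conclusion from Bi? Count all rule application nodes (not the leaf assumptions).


Constructive dilemma with 8 branches, all disjunctions right-nested:
- \/E: the premise has 7 binary \/, each eliminated once: 7 nodes.
- ->E: one per case (Ai with Ai -> Bi gives Bi): 8 nodes.
- \/I: in case i < n, Bi needs 1 step to form Bi \/ (B(i+1) \/ ...) and then i-1 steps to prepend B(i-1), ..., B1, i.e. i steps; in case i = n, B8 needs 7 prepend steps.
  \/I total = (1 + 2 + ... + 7) + 7 = 28 + 7 = 35 nodes.
Total = 7 + 8 + 35 = 50

50


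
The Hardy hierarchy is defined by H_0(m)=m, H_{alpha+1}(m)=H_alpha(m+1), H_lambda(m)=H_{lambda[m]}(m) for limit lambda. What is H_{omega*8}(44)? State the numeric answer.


H_{omega*8}(44):
For the Hardy hierarchy, H_{omega*k}(n) = 2^k * n.
2^8 = 256.
256 * 44 = 11264

11264


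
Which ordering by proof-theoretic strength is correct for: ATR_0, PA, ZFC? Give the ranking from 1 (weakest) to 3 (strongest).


Ordering by consistency strength:
1. PA
2. ATR_0
3. ZFC


ATR_0=2, PA=1, ZFC=3


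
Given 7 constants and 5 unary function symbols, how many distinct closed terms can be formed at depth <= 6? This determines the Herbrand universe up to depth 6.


Herbrand terms by depth:
Depth 0: 7 constants
Depth 1: 35 new terms (running total: 42)
Depth 2: 175 new terms (running total: 217)
Depth 3: 875 new terms (running total: 1092)
Depth 4: 4375 new terms (running total: 5467)
Depth 5: 21875 new terms (running total: 27342)
Depth 6: 109375 new terms (running total: 136717)
Total distinct ground terms = 136717

136717


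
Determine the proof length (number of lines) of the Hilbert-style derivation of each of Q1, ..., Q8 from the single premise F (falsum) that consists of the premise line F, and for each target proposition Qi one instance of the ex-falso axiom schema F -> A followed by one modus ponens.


Ex falso, line by line:
- 1 premise line (F)
- 8 targets, each needing 1 axiom instance (F -> Qi) + 1 MP = 2 lines: 2 * 8 = 16
Total = 1 + 16 = 17 lines.

17


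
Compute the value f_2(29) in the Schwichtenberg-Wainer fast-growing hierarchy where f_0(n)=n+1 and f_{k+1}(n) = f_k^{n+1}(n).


f_2(29) = f_1^30(29)
f_1(m) = 2m + 1.
Iterating: f_1^k(n) = 2^k*(n+1) - 1.
f_2(29) = 2^30*(29+1) - 1 = 1073741824*30 - 1 = 32212254719

32212254719


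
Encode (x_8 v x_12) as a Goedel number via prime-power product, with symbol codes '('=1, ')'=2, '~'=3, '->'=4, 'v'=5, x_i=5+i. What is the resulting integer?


Formula: (x_8 v x_12)
Symbol codes: [1, 13, 5, 17, 2]
Primes: [2, 3, 5, 7, 11]
p_1^1 = 2^1 = 2
p_2^13 = 3^13 = 1594323
p_3^5 = 5^5 = 3125
p_4^17 = 7^17 = 232630513987207
p_5^2 = 11^2 = 121
Product = 280484185332167030807381250

280484185332167030807381250


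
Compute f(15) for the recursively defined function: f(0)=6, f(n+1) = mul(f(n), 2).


f(0) = 6
f(1) = mul(f(0), 2) = mul(6, 2) = 12
f(2) = mul(f(1), 2) = mul(12, 2) = 24
f(3) = mul(f(2), 2) = mul(24, 2) = 48
f(4) = mul(f(3), 2) = mul(48, 2) = 96
f(5) = mul(f(4), 2) = mul(96, 2) = 192
f(6) = mul(f(5), 2) = mul(192, 2) = 384
f(7) = mul(f(6), 2) = mul(384, 2) = 768
f(8) = mul(f(7), 2) = mul(768, 2) = 1536
f(9) = mul(f(8), 2) = mul(1536, 2) = 3072
f(10) = mul(f(9), 2) = mul(3072, 2) = 6144
f(11) = mul(f(10), 2) = mul(6144, 2) = 12288
f(12) = mul(f(11), 2) = mul(12288, 2) = 24576
f(13) = mul(f(12), 2) = mul(24576, 2) = 49152
f(14) = mul(f(13), 2) = mul(49152, 2) = 98304
f(15) = mul(f(14), 2) = mul(98304, 2) = 196608


196608


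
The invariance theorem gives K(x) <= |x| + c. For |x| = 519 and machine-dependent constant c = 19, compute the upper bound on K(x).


K(x) <= |x| + c = 519 + 19 = 538

538


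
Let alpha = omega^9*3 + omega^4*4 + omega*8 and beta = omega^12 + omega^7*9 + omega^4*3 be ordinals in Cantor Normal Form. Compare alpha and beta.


Compare term by term from highest exponent:
alpha = omega^9*3 + omega^4*4 + omega*8
beta = omega^12 + omega^7*9 + omega^4*3
Term 1: alpha has omega^9*3, beta has omega^12*1
Term 2: alpha has omega^4*4, beta has omega^7*9
Term 3: alpha has omega^1*8, beta has omega^4*3
Result: alpha < beta

alpha < beta


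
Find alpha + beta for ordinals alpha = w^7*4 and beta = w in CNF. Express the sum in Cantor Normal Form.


Ordinal addition w^7*4 + w:
Leading exponent of alpha (7) > leading exponent of beta (1).
Since alpha's term has higher exponent than beta's leading term,
the sum is simply alpha followed by beta.
Result = w^7*4 + w

w^7*4 + w


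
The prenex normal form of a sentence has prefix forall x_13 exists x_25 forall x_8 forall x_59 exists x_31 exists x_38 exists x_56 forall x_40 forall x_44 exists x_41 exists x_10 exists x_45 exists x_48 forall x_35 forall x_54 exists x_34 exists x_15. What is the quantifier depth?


Quantifier prefix has 17 quantifier symbols.
Quantifier depth = 17

17


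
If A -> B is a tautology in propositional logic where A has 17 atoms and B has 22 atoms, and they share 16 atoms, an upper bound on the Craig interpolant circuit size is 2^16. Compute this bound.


Shared atoms = 16
Craig interpolant size bound = 2^16
= 65536

65536


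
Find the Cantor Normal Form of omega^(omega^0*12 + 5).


omega^(omega^0*12 + 5):
omega^0 = 1, so the exponent is 12 + 5 = 17 (finite ordinal addition).
Result = omega^17, already a single CNF term.

omega^17


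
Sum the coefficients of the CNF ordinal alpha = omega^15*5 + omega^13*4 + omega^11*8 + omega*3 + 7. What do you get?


CNF: omega^15*5 + omega^13*4 + omega^11*8 + omega*3 + 7
Coefficients: 5 + 4 + 8 + 3 + 7 = 27

27


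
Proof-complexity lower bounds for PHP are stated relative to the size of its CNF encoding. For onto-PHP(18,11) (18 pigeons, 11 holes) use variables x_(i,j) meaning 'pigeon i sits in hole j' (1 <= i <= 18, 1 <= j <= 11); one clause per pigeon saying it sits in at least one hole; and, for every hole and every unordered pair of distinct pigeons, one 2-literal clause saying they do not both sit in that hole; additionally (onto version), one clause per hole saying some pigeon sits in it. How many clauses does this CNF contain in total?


onto-PHP(18,11): 18 pigeons, 11 holes, 18*11 = 198 variables.
- pigeon clauses: one per pigeon -> 18 clauses
- hole clauses: 11 holes * C(18,2) = 11 * 153 -> 1683 clauses
- onto clauses: one per hole -> 11 clauses
Total clauses = 18 + 1683 + 11 = 1712

1712


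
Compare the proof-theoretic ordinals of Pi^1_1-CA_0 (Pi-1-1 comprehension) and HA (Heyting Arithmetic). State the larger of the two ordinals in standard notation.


Proof-theoretic ordinal of Pi^1_1-CA_0 (Pi-1-1 comprehension): psi_0(Omega_omega)
Proof-theoretic ordinal of HA (Heyting Arithmetic): epsilon_0
Comparing: epsilon_0 < psi_0(Omega_omega).
The larger ordinal is psi_0(Omega_omega) (from Pi^1_1-CA_0 (Pi-1-1 comprehension)).

psi_0(Omega_omega)


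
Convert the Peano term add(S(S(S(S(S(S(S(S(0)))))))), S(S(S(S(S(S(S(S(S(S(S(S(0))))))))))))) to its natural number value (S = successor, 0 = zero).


add(S^8(0), S^12(0)):
S^8(0) = 8
S^12(0) = 12
8 + 12 = 20

20


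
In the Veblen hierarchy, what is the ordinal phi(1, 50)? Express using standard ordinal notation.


phi(1, 50):
phi(1, beta) = epsilon_beta (the beta-th epsilon number).
phi(1, 50) = epsilon_50

epsilon_50


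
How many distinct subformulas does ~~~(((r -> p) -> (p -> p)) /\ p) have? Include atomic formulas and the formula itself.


Formula: ~~~(((r -> p) -> (p -> p)) /\ p)
Subformulas found:
  1. r
  2. p
  3. (p -> p)
  4. (r -> p)
  5. ((r -> p) -> (p -> p))
  6. (((r -> p) -> (p -> p)) /\ p)
  7. ~(((r -> p) -> (p -> p)) /\ p)
  8. ~~(((r -> p) -> (p -> p)) /\ p)
  9. ~~~(((r -> p) -> (p -> p)) /\ p)
Total distinct subformulas = 9

9


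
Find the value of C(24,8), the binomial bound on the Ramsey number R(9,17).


R(9,17) <= C(9+17-2, 9-1) = C(24, 8)
C(24, 8) = 24! / (8! * 16!)
= 735471

735471


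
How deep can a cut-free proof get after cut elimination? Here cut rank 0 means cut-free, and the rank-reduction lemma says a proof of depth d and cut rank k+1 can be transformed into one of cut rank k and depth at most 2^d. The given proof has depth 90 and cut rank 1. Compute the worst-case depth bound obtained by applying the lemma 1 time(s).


Each rank reduction sends depth d to at most 2^d; cut rank r needs r reductions.
2_0(90) = 90
2_1(90) = 2^90 = 1237940039285380274899124224
Cut-free depth bound = 1237940039285380274899124224

1237940039285380274899124224


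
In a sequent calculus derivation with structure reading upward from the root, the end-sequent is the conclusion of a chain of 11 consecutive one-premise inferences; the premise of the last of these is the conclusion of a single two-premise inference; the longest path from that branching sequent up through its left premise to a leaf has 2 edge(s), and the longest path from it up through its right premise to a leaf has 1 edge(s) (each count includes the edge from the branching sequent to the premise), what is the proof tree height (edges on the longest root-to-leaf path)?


Longest path through the left premise: 2 edges (measured from the branching sequent)
Longest path through the right premise: 1 edges
Height of the subtree rooted at the branching sequent: max(2, 1) = 2
The branching sequent sits 11 edges above the root (the chain of one-premise inferences), so height = 2 + 11 = 13

13


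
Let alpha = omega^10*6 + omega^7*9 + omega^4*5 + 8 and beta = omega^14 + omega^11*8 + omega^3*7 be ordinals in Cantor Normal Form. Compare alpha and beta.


Compare term by term from highest exponent:
alpha = omega^10*6 + omega^7*9 + omega^4*5 + 8
beta = omega^14 + omega^11*8 + omega^3*7
Term 1: alpha has omega^10*6, beta has omega^14*1
Term 2: alpha has omega^7*9, beta has omega^11*8
Term 3: alpha has omega^4*5, beta has omega^3*7
Term 4: alpha has omega^0*8, beta has omega^0*0
Result: alpha < beta

alpha < beta


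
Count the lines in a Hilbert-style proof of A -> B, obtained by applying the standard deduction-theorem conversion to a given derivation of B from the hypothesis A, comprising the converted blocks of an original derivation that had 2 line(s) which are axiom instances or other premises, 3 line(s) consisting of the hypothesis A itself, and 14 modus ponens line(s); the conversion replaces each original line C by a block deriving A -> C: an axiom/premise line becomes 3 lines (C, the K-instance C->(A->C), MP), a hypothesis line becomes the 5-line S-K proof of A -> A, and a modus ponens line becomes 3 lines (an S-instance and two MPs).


Deduction-theorem conversion, block by block:
- 2 axiom/premise lines -> 3 lines each = 6
- 3 hypothesis lines -> 5 lines each (identity proof A->A) = 15
- 14 MP lines -> 3 lines each (S-instance, MP, MP) = 42
Total = 6 + 15 + 42 = 63 lines.

63


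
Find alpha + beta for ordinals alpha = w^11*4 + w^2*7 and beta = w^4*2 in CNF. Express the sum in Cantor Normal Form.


Ordinal addition (w^11*4 + w^2*7) + w^4*2:
alpha's leading term has exponent 11 > beta's exponent 4, so it survives.
alpha's tail term has exponent 2 < beta's exponent 4, so it is absorbed by beta.
In ordinal addition, any term followed by a strictly larger-exponent term is absorbed.
Result = w^11*4 + w^4*2

w^11*4 + w^4*2


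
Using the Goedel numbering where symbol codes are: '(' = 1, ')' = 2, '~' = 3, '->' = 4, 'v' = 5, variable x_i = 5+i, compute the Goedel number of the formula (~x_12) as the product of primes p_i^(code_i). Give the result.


Formula: (~x_12)
Symbol codes: [1, 3, 17, 2]
Primes: [2, 3, 5, 7]
p_1^1 = 2^1 = 2
p_2^3 = 3^3 = 27
p_3^17 = 5^17 = 762939453125
p_4^2 = 7^2 = 49
Product = 2018737792968750

2018737792968750


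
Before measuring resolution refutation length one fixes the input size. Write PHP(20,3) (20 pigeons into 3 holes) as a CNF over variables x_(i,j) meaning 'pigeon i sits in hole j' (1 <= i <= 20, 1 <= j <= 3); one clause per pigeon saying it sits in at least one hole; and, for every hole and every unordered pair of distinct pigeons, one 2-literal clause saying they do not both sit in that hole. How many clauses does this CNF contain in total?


PHP(20,3): 20 pigeons, 3 holes, 20*3 = 60 variables.
- pigeon clauses: one per pigeon -> 20 clauses
- hole clauses: 3 holes * C(20,2) = 3 * 190 -> 570 clauses
Total clauses = 20 + 570 = 590

590


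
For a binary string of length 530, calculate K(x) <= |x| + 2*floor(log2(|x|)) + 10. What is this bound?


floor(log2(530)) = 9
2 * 9 = 18
K(x) <= 530 + 18 + 10 = 558

558


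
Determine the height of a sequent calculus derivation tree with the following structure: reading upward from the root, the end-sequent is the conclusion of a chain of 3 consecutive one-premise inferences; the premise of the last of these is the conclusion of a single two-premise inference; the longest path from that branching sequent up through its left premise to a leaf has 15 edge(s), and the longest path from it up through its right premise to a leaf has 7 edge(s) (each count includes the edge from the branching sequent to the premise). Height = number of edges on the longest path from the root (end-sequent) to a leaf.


Longest path through the left premise: 15 edges (measured from the branching sequent)
Longest path through the right premise: 7 edges
Height of the subtree rooted at the branching sequent: max(15, 7) = 15
The branching sequent sits 3 edges above the root (the chain of one-premise inferences), so height = 15 + 3 = 18

18


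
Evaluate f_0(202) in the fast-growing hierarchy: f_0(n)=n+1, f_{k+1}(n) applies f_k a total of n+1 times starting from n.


f_0(202) = 202 + 1 = 203

203


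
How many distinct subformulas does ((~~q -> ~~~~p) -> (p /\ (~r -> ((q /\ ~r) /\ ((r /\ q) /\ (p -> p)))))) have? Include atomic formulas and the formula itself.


Formula: ((~~q -> ~~~~p) -> (p /\ (~r -> ((q /\ ~r) /\ ((r /\ q) /\ (p -> p))))))
Subformulas found:
  1. r
  2. q
  3. p
  4. ~p
  5. ~r
  6. ~q
  7. ~~p
  8. ~~q
  9. ~~~p
  10. ~~~~p
  11. (r /\ q)
  12. (p -> p)
  13. (q /\ ~r)
  14. (~~q -> ~~~~p)
  15. ((r /\ q) /\ (p -> p))
  16. ((q /\ ~r) /\ ((r /\ q) /\ (p -> p)))
  17. (~r -> ((q /\ ~r) /\ ((r /\ q) /\ (p -> p))))
  18. (p /\ (~r -> ((q /\ ~r) /\ ((r /\ q) /\ (p -> p)))))
  19. ((~~q -> ~~~~p) -> (p /\ (~r -> ((q /\ ~r) /\ ((r /\ q) /\ (p -> p))))))
Total distinct subformulas = 19

19


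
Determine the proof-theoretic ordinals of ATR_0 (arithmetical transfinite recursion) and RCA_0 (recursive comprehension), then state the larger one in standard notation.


Proof-theoretic ordinal of ATR_0 (arithmetical transfinite recursion): Gamma_0
Proof-theoretic ordinal of RCA_0 (recursive comprehension): omega^omega
Comparing: omega^omega < Gamma_0.
The larger ordinal is Gamma_0 (from ATR_0 (arithmetical transfinite recursion)).

Gamma_0


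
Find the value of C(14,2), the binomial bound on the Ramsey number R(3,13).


R(3,13) <= C(3+13-2, 3-1) = C(14, 2)
C(14, 2) = 14! / (2! * 12!)
= 91

91


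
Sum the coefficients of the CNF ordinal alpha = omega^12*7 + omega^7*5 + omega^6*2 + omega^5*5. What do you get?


CNF: omega^12*7 + omega^7*5 + omega^6*2 + omega^5*5
Coefficients: 7 + 5 + 2 + 5 = 19

19


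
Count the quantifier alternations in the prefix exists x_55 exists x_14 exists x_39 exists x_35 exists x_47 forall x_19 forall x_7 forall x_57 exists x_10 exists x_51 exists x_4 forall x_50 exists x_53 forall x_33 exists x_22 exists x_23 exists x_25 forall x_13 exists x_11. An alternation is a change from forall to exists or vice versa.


Walk the prefix and count type changes:
  position 1: exists -> exists
  position 2: exists -> exists
  position 3: exists -> exists
  position 4: exists -> exists
  position 5: exists -> forall <-- alternation
  position 6: forall -> forall
  position 7: forall -> forall
  position 8: forall -> exists <-- alternation
  position 9: exists -> exists
  position 10: exists -> exists
  position 11: exists -> forall <-- alternation
  position 12: forall -> exists <-- alternation
  position 13: exists -> forall <-- alternation
  position 14: forall -> exists <-- alternation
  position 15: exists -> exists
  position 16: exists -> exists
  position 17: exists -> forall <-- alternation
  position 18: forall -> exists <-- alternation
Total alternations = 8

8


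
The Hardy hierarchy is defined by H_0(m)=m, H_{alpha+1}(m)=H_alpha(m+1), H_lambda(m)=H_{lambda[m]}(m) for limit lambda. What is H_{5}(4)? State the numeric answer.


H_5(4):
For finite ordinals k, H_k(n) = n + k (each successor step adds 1).
H_5(4) = 4 + 5 = 9

9


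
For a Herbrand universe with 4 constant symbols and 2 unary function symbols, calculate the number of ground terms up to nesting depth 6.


Herbrand terms by depth:
Depth 0: 4 constants
Depth 1: 8 new terms (running total: 12)
Depth 2: 16 new terms (running total: 28)
Depth 3: 32 new terms (running total: 60)
Depth 4: 64 new terms (running total: 124)
Depth 5: 128 new terms (running total: 252)
Depth 6: 256 new terms (running total: 508)
Total distinct ground terms = 508

508


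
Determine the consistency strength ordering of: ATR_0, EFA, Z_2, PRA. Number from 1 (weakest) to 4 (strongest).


Ordering by consistency strength:
1. EFA
2. PRA
3. ATR_0
4. Z_2


ATR_0=3, EFA=1, Z_2=4, PRA=2


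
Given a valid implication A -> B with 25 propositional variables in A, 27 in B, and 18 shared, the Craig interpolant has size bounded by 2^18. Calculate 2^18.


Shared atoms = 18
Craig interpolant size bound = 2^18
= 262144

262144


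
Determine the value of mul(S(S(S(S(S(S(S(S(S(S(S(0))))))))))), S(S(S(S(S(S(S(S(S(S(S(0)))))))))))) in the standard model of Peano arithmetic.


mul(S^11(0), S^11(0)):
S^11(0) = 11
S^11(0) = 11
11 * 11 = 121

121


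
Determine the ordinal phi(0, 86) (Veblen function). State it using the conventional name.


phi(0, 86):
phi(0, beta) = omega^beta by definition.
phi(0, 86) = omega^86

omega^86
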